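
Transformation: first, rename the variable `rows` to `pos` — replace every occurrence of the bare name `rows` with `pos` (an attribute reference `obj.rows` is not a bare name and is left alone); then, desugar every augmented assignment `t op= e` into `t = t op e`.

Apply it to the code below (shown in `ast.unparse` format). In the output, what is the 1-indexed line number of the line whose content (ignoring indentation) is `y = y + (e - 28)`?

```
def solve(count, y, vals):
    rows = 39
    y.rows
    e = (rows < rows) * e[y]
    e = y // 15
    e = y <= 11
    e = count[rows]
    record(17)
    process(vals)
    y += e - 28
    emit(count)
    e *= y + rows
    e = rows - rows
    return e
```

10

Transformed code:
def solve(count, y, vals):
    pos = 39
    y.rows
    e = (pos < pos) * e[y]
    e = y // 15
    e = y <= 11
    e = count[pos]
    record(17)
    process(vals)
    y = y + (e - 28)
    emit(count)
    e = e * (y + pos)
    e = pos - pos
    return e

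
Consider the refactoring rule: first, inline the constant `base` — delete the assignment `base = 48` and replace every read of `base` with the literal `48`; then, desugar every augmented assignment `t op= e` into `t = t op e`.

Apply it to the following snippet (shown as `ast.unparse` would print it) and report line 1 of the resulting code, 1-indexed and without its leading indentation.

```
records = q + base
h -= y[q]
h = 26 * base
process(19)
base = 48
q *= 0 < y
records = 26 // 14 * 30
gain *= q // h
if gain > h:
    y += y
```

records = q + 48

Transformed code:
records = q + 48
h = h - y[q]
h = 26 * 48
process(19)
q = q * (0 < y)
records = 26 // 14 * 30
gain = gain * (q // h)
if gain > h:
    y = y + y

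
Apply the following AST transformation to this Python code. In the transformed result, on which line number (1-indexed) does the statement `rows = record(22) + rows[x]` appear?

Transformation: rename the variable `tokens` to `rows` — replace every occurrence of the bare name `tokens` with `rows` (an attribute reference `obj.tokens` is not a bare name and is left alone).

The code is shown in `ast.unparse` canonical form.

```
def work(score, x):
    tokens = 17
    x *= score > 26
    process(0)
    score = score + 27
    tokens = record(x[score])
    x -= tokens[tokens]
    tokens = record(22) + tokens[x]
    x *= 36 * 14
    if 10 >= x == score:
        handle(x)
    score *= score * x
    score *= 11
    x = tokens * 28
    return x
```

8

Transformed code:
def work(score, x):
    rows = 17
    x *= score > 26
    process(0)
    score = score + 27
    rows = record(x[score])
    x -= rows[rows]
    rows = record(22) + rows[x]
    x *= 36 * 14
    if 10 >= x == score:
        handle(x)
    score *= score * x
    score *= 11
    x = rows * 28
    return x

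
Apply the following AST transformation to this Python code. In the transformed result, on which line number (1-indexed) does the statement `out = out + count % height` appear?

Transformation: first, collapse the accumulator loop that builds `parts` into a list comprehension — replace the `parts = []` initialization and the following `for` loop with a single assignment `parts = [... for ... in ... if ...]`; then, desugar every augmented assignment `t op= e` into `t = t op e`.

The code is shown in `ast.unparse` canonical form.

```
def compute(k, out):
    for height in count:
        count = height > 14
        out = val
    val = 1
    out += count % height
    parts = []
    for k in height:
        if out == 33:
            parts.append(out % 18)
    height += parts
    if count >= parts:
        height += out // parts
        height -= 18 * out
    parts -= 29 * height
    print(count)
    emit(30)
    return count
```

Transformed code:
def compute(k, out):
    for height in count:
        count = height > 14
        out = val
    val = 1
    out = out + count % height
    parts = [out % 18 for k in height if out == 33]
    height = height + parts
    if count >= parts:
        height = height + out // parts
        height = height - 18 * out
    parts = parts - 29 * height
    print(count)
    emit(30)
    return count

6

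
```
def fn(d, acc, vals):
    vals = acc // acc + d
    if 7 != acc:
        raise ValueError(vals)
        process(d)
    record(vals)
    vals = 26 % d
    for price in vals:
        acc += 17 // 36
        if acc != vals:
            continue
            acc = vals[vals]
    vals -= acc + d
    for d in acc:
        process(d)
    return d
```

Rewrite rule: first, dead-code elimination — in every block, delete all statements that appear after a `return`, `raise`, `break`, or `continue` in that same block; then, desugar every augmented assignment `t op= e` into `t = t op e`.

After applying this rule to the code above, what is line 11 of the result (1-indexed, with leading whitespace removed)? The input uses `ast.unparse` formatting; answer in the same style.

Transformed code:
def fn(d, acc, vals):
    vals = acc // acc + d
    if 7 != acc:
        raise ValueError(vals)
    record(vals)
    vals = 26 % d
    for price in vals:
        acc = acc + 17 // 36
        if acc != vals:
            continue
    vals = vals - (acc + d)
    for d in acc:
        process(d)
    return d

vals = vals - (acc + d)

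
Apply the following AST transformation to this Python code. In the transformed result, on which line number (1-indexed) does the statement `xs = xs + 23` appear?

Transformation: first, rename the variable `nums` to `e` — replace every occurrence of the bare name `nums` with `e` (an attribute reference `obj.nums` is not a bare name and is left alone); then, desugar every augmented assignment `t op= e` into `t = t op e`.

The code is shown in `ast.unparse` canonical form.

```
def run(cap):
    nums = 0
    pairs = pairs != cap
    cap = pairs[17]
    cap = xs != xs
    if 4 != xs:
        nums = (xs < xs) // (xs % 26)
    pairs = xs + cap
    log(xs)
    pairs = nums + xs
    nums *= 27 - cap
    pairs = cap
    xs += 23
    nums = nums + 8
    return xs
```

Transformed code:
def run(cap):
    e = 0
    pairs = pairs != cap
    cap = pairs[17]
    cap = xs != xs
    if 4 != xs:
        e = (xs < xs) // (xs % 26)
    pairs = xs + cap
    log(xs)
    pairs = e + xs
    e = e * (27 - cap)
    pairs = cap
    xs = xs + 23
    e = e + 8
    return xs

13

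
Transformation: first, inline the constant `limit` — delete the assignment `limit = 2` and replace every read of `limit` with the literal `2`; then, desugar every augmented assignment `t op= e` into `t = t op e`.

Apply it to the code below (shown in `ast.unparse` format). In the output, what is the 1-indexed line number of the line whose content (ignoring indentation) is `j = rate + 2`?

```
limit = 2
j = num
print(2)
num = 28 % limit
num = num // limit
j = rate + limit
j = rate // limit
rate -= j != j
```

Transformed code:
j = num
print(2)
num = 28 % 2
num = num // 2
j = rate + 2
j = rate // 2
rate = rate - (j != j)

5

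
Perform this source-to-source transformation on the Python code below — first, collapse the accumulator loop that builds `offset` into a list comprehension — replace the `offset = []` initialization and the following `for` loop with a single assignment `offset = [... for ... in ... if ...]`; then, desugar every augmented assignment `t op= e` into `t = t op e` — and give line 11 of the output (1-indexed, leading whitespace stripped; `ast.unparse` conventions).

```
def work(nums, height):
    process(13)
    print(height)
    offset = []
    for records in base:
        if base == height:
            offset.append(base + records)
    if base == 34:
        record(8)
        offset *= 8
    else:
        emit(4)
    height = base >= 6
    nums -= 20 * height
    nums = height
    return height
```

nums = nums - 20 * height

Transformed code:
def work(nums, height):
    process(13)
    print(height)
    offset = [base + records for records in base if base == height]
    if base == 34:
        record(8)
        offset = offset * 8
    else:
        emit(4)
    height = base >= 6
    nums = nums - 20 * height
    nums = height
    return height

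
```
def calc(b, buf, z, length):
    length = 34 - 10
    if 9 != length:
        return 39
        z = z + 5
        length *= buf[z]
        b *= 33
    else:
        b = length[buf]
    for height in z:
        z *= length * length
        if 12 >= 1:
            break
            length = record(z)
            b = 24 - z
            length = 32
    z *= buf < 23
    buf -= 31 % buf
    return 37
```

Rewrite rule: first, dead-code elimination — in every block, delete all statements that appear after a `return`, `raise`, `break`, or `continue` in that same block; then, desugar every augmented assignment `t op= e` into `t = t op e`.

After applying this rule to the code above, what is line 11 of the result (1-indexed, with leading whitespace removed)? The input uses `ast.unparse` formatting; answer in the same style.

Transformed code:
def calc(b, buf, z, length):
    length = 34 - 10
    if 9 != length:
        return 39
    else:
        b = length[buf]
    for height in z:
        z = z * (length * length)
        if 12 >= 1:
            break
    z = z * (buf < 23)
    buf = buf - 31 % buf
    return 37

z = z * (buf < 23)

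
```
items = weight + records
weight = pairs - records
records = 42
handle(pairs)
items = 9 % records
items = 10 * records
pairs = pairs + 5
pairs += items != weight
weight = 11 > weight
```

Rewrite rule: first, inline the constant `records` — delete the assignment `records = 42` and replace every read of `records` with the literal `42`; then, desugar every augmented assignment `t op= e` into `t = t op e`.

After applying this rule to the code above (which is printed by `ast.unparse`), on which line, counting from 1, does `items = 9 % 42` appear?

Transformed code:
items = weight + 42
weight = pairs - 42
handle(pairs)
items = 9 % 42
items = 10 * 42
pairs = pairs + 5
pairs = pairs + (items != weight)
weight = 11 > weight

4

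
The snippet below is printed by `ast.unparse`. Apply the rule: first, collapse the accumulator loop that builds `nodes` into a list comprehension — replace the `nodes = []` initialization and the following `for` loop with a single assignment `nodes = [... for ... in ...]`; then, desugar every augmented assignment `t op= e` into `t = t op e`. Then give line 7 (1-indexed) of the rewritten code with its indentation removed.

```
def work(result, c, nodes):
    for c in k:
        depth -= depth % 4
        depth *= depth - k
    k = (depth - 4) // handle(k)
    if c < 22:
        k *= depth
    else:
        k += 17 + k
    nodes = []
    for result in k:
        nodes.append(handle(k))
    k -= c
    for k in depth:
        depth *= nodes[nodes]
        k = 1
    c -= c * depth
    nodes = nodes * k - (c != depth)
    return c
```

Transformed code:
def work(result, c, nodes):
    for c in k:
        depth = depth - depth % 4
        depth = depth * (depth - k)
    k = (depth - 4) // handle(k)
    if c < 22:
        k = k * depth
    else:
        k = k + (17 + k)
    nodes = [handle(k) for result in k]
    k = k - c
    for k in depth:
        depth = depth * nodes[nodes]
        k = 1
    c = c - c * depth
    nodes = nodes * k - (c != depth)
    return c

k = k * depth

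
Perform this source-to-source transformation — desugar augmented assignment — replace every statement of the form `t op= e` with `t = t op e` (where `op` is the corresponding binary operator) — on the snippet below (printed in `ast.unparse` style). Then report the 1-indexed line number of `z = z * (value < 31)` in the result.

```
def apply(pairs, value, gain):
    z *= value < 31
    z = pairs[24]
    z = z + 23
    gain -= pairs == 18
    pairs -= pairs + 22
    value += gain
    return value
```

2

Transformed code:
def apply(pairs, value, gain):
    z = z * (value < 31)
    z = pairs[24]
    z = z + 23
    gain = gain - (pairs == 18)
    pairs = pairs - (pairs + 22)
    value = value + gain
    return value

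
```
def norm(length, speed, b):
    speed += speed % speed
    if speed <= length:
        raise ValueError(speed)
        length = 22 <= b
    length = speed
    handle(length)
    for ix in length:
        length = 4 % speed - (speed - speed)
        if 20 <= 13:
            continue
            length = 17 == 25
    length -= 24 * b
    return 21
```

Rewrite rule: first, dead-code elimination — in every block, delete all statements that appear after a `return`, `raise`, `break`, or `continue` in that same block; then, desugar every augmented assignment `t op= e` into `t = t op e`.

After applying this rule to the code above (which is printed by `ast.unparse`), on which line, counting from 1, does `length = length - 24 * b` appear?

Transformed code:
def norm(length, speed, b):
    speed = speed + speed % speed
    if speed <= length:
        raise ValueError(speed)
    length = speed
    handle(length)
    for ix in length:
        length = 4 % speed - (speed - speed)
        if 20 <= 13:
            continue
    length = length - 24 * b
    return 21

11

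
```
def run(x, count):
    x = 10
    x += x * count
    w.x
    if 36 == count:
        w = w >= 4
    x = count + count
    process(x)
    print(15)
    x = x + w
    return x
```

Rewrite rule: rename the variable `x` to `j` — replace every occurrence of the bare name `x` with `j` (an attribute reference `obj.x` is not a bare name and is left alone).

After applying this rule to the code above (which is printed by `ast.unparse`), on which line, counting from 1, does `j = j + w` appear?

10

Transformed code:
def run(j, count):
    j = 10
    j += j * count
    w.x
    if 36 == count:
        w = w >= 4
    j = count + count
    process(j)
    print(15)
    j = j + w
    return j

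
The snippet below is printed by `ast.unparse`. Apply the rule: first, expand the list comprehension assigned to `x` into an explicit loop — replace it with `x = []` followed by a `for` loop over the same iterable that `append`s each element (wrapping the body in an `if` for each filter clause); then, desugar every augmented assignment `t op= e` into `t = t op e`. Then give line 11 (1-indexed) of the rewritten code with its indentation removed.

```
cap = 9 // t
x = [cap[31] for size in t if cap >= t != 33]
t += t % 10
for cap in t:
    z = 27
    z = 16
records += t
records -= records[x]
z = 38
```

records = records - records[x]

Transformed code:
cap = 9 // t
x = []
for size in t:
    if cap >= t != 33:
        x.append(cap[31])
t = t + t % 10
for cap in t:
    z = 27
    z = 16
records = records + t
records = records - records[x]
z = 38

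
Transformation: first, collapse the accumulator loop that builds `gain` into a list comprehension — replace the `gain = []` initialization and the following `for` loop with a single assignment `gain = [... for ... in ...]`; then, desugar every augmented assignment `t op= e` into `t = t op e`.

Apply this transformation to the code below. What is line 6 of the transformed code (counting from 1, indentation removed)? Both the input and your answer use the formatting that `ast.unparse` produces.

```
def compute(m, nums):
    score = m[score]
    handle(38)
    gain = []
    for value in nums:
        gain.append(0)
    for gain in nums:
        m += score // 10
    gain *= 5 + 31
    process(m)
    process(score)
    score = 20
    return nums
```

Transformed code:
def compute(m, nums):
    score = m[score]
    handle(38)
    gain = [0 for value in nums]
    for gain in nums:
        m = m + score // 10
    gain = gain * (5 + 31)
    process(m)
    process(score)
    score = 20
    return nums

m = m + score // 10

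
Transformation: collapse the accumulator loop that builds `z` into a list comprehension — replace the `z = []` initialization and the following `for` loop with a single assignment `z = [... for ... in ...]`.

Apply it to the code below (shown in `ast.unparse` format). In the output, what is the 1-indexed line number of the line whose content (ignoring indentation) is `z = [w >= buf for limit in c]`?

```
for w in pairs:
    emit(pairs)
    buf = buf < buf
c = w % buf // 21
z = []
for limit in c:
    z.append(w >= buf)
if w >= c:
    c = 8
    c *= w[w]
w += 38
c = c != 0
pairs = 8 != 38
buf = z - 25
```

5

Transformed code:
for w in pairs:
    emit(pairs)
    buf = buf < buf
c = w % buf // 21
z = [w >= buf for limit in c]
if w >= c:
    c = 8
    c *= w[w]
w += 38
c = c != 0
pairs = 8 != 38
buf = z - 25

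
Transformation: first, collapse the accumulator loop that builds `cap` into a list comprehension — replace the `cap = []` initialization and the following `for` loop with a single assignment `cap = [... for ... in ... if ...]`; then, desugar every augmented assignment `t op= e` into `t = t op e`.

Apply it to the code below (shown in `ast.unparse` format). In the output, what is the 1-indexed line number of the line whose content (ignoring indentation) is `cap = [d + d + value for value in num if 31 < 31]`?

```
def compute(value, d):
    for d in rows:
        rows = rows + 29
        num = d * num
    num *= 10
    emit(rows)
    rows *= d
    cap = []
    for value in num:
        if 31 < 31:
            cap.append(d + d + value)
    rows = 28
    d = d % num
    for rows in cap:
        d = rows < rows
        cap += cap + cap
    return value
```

Transformed code:
def compute(value, d):
    for d in rows:
        rows = rows + 29
        num = d * num
    num = num * 10
    emit(rows)
    rows = rows * d
    cap = [d + d + value for value in num if 31 < 31]
    rows = 28
    d = d % num
    for rows in cap:
        d = rows < rows
        cap = cap + (cap + cap)
    return value

8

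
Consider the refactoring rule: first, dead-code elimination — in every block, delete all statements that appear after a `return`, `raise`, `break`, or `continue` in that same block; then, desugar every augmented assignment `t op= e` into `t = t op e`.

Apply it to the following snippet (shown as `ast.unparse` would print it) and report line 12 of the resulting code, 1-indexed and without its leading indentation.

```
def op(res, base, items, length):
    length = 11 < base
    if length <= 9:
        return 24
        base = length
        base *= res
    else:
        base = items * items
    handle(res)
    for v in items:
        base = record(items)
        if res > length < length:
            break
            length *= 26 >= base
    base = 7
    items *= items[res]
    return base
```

Transformed code:
def op(res, base, items, length):
    length = 11 < base
    if length <= 9:
        return 24
    else:
        base = items * items
    handle(res)
    for v in items:
        base = record(items)
        if res > length < length:
            break
    base = 7
    items = items * items[res]
    return base

base = 7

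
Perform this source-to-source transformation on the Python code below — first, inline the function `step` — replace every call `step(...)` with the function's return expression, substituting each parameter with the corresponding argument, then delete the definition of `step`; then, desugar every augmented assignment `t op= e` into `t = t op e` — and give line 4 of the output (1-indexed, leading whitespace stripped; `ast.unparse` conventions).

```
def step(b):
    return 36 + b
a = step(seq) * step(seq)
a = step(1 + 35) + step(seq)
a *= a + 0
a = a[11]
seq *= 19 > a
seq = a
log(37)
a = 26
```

Transformed code:
a = (36 + seq) * (36 + seq)
a = 36 + (1 + 35) + (36 + seq)
a = a * (a + 0)
a = a[11]
seq = seq * (19 > a)
seq = a
log(37)
a = 26

a = a[11]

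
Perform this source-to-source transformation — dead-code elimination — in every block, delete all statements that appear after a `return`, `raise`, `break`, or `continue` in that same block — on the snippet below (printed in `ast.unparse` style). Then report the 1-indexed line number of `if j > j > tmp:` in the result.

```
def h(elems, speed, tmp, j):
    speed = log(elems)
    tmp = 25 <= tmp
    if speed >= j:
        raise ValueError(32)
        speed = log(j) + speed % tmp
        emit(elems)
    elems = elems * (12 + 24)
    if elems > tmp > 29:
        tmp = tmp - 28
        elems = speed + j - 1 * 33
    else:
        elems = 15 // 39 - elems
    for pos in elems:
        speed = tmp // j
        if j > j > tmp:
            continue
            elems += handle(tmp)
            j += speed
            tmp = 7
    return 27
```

Transformed code:
def h(elems, speed, tmp, j):
    speed = log(elems)
    tmp = 25 <= tmp
    if speed >= j:
        raise ValueError(32)
    elems = elems * (12 + 24)
    if elems > tmp > 29:
        tmp = tmp - 28
        elems = speed + j - 1 * 33
    else:
        elems = 15 // 39 - elems
    for pos in elems:
        speed = tmp // j
        if j > j > tmp:
            continue
    return 27

14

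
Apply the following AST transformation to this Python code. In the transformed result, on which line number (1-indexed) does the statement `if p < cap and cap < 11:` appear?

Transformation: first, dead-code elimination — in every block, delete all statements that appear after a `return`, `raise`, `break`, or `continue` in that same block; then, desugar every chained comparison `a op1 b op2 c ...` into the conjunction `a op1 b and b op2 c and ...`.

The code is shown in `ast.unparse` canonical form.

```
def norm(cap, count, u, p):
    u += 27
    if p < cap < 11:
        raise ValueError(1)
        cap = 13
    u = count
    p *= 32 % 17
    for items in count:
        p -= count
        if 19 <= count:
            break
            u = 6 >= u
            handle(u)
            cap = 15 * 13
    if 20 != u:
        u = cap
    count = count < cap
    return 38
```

3

Transformed code:
def norm(cap, count, u, p):
    u += 27
    if p < cap and cap < 11:
        raise ValueError(1)
    u = count
    p *= 32 % 17
    for items in count:
        p -= count
        if 19 <= count:
            break
    if 20 != u:
        u = cap
    count = count < cap
    return 38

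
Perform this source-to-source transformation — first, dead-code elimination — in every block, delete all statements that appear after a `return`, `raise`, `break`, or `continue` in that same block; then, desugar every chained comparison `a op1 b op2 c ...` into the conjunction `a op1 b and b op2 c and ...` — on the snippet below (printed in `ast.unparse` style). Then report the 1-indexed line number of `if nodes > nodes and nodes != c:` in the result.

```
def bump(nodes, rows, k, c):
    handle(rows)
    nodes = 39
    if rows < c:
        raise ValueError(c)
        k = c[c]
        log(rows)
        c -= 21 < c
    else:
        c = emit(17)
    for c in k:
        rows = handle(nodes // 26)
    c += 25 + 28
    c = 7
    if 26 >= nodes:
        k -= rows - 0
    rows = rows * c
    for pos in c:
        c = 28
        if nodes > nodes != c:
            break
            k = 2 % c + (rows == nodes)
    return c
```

17

Transformed code:
def bump(nodes, rows, k, c):
    handle(rows)
    nodes = 39
    if rows < c:
        raise ValueError(c)
    else:
        c = emit(17)
    for c in k:
        rows = handle(nodes // 26)
    c += 25 + 28
    c = 7
    if 26 >= nodes:
        k -= rows - 0
    rows = rows * c
    for pos in c:
        c = 28
        if nodes > nodes and nodes != c:
            break
    return c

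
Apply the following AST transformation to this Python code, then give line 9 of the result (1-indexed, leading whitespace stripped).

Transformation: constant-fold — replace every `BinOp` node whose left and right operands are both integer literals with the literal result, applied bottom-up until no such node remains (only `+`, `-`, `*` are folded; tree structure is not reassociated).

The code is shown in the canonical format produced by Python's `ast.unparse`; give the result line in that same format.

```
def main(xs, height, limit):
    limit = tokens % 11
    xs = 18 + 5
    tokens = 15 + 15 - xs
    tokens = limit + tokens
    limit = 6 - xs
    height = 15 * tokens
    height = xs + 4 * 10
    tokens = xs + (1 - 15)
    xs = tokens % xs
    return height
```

tokens = xs + -14

Transformed code:
def main(xs, height, limit):
    limit = tokens % 11
    xs = 23
    tokens = 30 - xs
    tokens = limit + tokens
    limit = 6 - xs
    height = 15 * tokens
    height = xs + 40
    tokens = xs + -14
    xs = tokens % xs
    return height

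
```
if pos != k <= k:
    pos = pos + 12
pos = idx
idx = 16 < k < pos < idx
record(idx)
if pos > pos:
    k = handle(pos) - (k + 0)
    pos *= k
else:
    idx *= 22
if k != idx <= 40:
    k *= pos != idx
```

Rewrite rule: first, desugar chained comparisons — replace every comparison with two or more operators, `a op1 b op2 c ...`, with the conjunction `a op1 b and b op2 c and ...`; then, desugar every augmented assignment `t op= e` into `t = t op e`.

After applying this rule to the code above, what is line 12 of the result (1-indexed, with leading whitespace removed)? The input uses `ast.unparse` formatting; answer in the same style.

k = k * (pos != idx)

Transformed code:
if pos != k and k <= k:
    pos = pos + 12
pos = idx
idx = 16 < k and k < pos and (pos < idx)
record(idx)
if pos > pos:
    k = handle(pos) - (k + 0)
    pos = pos * k
else:
    idx = idx * 22
if k != idx and idx <= 40:
    k = k * (pos != idx)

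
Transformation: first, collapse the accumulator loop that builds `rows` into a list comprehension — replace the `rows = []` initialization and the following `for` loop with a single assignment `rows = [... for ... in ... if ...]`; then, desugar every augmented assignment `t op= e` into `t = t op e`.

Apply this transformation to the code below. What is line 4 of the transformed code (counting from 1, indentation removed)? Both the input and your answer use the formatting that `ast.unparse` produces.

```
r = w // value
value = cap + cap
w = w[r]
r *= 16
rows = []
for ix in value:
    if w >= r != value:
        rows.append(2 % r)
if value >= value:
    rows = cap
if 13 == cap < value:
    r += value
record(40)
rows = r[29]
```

r = r * 16

Transformed code:
r = w // value
value = cap + cap
w = w[r]
r = r * 16
rows = [2 % r for ix in value if w >= r != value]
if value >= value:
    rows = cap
if 13 == cap < value:
    r = r + value
record(40)
rows = r[29]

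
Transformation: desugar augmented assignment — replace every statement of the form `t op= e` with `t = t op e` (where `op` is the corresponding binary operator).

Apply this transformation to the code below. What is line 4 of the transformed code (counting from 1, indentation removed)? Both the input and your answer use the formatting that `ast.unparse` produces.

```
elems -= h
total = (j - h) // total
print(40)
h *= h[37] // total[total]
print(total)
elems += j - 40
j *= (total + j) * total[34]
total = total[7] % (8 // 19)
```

h = h * (h[37] // total[total])

Transformed code:
elems = elems - h
total = (j - h) // total
print(40)
h = h * (h[37] // total[total])
print(total)
elems = elems + (j - 40)
j = j * ((total + j) * total[34])
total = total[7] % (8 // 19)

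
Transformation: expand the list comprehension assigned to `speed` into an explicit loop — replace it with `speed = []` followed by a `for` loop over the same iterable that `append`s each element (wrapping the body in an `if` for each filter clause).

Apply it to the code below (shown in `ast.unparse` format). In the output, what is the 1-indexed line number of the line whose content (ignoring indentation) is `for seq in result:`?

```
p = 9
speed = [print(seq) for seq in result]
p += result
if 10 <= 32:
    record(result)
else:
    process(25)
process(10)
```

Transformed code:
p = 9
speed = []
for seq in result:
    speed.append(print(seq))
p += result
if 10 <= 32:
    record(result)
else:
    process(25)
process(10)

3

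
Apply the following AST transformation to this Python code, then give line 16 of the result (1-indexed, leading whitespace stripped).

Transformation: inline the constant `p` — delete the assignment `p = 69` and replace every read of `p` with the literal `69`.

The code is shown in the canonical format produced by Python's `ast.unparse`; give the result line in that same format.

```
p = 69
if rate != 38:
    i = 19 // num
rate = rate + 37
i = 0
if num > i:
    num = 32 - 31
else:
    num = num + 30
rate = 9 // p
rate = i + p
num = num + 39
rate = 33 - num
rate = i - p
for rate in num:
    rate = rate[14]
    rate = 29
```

rate = 29

Transformed code:
if rate != 38:
    i = 19 // num
rate = rate + 37
i = 0
if num > i:
    num = 32 - 31
else:
    num = num + 30
rate = 9 // 69
rate = i + 69
num = num + 39
rate = 33 - num
rate = i - 69
for rate in num:
    rate = rate[14]
    rate = 29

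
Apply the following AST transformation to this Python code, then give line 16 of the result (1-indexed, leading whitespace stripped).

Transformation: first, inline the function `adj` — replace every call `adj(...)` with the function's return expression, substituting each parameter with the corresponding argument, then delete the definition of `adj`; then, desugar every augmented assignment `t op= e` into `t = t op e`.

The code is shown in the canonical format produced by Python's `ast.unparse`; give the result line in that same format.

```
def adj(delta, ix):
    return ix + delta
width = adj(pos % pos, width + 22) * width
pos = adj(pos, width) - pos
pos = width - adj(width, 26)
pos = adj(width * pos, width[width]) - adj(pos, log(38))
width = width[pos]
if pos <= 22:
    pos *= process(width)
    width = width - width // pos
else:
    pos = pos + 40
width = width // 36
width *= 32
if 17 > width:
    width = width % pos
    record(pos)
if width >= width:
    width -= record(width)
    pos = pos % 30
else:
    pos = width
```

Transformed code:
width = (width + 22 + pos % pos) * width
pos = width + pos - pos
pos = width - (26 + width)
pos = width[width] + width * pos - (log(38) + pos)
width = width[pos]
if pos <= 22:
    pos = pos * process(width)
    width = width - width // pos
else:
    pos = pos + 40
width = width // 36
width = width * 32
if 17 > width:
    width = width % pos
    record(pos)
if width >= width:
    width = width - record(width)
    pos = pos % 30
else:
    pos = width

if width >= width:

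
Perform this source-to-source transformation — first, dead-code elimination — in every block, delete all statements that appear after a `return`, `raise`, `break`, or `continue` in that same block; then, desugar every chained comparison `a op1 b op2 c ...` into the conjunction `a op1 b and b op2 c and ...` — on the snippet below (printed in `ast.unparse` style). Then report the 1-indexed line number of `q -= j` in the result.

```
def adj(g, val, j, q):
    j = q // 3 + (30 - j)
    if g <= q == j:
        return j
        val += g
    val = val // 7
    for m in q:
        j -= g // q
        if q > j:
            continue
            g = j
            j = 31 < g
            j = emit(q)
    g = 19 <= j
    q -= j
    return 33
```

11

Transformed code:
def adj(g, val, j, q):
    j = q // 3 + (30 - j)
    if g <= q and q == j:
        return j
    val = val // 7
    for m in q:
        j -= g // q
        if q > j:
            continue
    g = 19 <= j
    q -= j
    return 33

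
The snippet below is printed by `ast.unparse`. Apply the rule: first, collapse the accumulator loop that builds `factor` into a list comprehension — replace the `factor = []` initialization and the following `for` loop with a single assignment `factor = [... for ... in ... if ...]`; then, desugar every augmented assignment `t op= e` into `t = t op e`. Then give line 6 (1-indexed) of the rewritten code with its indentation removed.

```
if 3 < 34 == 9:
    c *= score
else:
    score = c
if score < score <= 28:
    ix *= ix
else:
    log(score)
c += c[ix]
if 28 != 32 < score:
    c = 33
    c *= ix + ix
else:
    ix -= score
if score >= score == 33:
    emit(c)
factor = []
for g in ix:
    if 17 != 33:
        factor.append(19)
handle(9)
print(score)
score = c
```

ix = ix * ix

Transformed code:
if 3 < 34 == 9:
    c = c * score
else:
    score = c
if score < score <= 28:
    ix = ix * ix
else:
    log(score)
c = c + c[ix]
if 28 != 32 < score:
    c = 33
    c = c * (ix + ix)
else:
    ix = ix - score
if score >= score == 33:
    emit(c)
factor = [19 for g in ix if 17 != 33]
handle(9)
print(score)
score = c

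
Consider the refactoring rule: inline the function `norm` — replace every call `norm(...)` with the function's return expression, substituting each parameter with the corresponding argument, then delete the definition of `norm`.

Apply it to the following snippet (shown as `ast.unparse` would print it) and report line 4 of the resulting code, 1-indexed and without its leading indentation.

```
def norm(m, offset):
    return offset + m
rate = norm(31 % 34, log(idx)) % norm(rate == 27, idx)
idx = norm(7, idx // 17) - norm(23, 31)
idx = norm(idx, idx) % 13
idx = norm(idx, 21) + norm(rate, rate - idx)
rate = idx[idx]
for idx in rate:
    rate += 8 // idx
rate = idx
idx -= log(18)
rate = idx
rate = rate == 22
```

idx = 21 + idx + (rate - idx + rate)

Transformed code:
rate = (log(idx) + 31 % 34) % (idx + (rate == 27))
idx = idx // 17 + 7 - (31 + 23)
idx = (idx + idx) % 13
idx = 21 + idx + (rate - idx + rate)
rate = idx[idx]
for idx in rate:
    rate += 8 // idx
rate = idx
idx -= log(18)
rate = idx
rate = rate == 22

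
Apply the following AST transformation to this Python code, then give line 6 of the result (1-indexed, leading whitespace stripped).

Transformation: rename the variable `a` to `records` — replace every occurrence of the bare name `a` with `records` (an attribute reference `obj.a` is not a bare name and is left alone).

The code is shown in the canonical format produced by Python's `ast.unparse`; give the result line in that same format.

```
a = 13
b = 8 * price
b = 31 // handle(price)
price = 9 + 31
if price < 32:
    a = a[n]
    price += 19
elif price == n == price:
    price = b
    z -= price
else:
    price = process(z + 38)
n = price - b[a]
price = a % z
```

records = records[n]

Transformed code:
records = 13
b = 8 * price
b = 31 // handle(price)
price = 9 + 31
if price < 32:
    records = records[n]
    price += 19
elif price == n == price:
    price = b
    z -= price
else:
    price = process(z + 38)
n = price - b[records]
price = records % z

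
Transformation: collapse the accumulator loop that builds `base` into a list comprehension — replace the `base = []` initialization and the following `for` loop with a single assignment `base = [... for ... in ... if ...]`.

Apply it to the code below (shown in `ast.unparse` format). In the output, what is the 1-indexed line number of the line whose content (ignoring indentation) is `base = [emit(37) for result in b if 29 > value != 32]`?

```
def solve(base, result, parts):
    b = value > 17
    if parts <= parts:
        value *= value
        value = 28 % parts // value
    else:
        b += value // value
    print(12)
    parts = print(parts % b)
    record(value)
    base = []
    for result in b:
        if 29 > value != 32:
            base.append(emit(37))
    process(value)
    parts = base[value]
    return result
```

11

Transformed code:
def solve(base, result, parts):
    b = value > 17
    if parts <= parts:
        value *= value
        value = 28 % parts // value
    else:
        b += value // value
    print(12)
    parts = print(parts % b)
    record(value)
    base = [emit(37) for result in b if 29 > value != 32]
    process(value)
    parts = base[value]
    return result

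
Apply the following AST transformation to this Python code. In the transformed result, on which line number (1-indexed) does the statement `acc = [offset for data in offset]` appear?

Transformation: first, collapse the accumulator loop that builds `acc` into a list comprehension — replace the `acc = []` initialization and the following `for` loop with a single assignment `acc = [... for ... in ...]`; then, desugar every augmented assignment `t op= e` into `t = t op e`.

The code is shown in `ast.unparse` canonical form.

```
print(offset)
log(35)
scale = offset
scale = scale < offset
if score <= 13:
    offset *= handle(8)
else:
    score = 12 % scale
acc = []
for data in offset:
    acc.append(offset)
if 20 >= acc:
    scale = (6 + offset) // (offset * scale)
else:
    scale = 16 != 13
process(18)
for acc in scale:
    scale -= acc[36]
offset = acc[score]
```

9

Transformed code:
print(offset)
log(35)
scale = offset
scale = scale < offset
if score <= 13:
    offset = offset * handle(8)
else:
    score = 12 % scale
acc = [offset for data in offset]
if 20 >= acc:
    scale = (6 + offset) // (offset * scale)
else:
    scale = 16 != 13
process(18)
for acc in scale:
    scale = scale - acc[36]
offset = acc[score]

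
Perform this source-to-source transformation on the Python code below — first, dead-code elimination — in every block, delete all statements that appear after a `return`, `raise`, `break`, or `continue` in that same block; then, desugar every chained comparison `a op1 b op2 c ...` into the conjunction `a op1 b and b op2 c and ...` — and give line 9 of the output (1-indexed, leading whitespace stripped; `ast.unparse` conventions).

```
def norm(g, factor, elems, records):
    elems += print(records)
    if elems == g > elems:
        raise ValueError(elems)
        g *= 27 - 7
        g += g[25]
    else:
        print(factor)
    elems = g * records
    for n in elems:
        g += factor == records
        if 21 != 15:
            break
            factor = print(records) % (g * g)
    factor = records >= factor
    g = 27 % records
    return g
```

g += factor == records

Transformed code:
def norm(g, factor, elems, records):
    elems += print(records)
    if elems == g and g > elems:
        raise ValueError(elems)
    else:
        print(factor)
    elems = g * records
    for n in elems:
        g += factor == records
        if 21 != 15:
            break
    factor = records >= factor
    g = 27 % records
    return g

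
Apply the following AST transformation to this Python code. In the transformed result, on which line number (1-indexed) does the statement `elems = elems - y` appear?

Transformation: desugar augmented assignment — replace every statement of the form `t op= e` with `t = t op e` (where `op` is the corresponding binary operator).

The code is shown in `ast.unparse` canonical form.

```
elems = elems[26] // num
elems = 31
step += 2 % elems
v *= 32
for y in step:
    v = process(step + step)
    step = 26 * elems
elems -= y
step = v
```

Transformed code:
elems = elems[26] // num
elems = 31
step = step + 2 % elems
v = v * 32
for y in step:
    v = process(step + step)
    step = 26 * elems
elems = elems - y
step = v

8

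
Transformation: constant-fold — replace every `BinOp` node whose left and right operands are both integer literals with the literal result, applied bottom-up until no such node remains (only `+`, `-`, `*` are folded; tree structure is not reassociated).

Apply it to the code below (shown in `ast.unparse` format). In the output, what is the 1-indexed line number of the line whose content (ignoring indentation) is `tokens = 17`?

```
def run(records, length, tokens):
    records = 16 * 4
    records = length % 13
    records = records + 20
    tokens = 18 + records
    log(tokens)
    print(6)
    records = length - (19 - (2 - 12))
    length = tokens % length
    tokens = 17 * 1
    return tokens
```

10

Transformed code:
def run(records, length, tokens):
    records = 64
    records = length % 13
    records = records + 20
    tokens = 18 + records
    log(tokens)
    print(6)
    records = length - 29
    length = tokens % length
    tokens = 17
    return tokens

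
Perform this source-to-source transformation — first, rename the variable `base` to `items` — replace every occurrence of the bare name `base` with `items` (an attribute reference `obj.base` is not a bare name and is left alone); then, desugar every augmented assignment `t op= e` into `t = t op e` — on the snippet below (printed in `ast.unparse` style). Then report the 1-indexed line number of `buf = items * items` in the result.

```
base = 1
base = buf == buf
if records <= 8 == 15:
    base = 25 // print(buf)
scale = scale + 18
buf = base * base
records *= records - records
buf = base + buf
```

Transformed code:
items = 1
items = buf == buf
if records <= 8 == 15:
    items = 25 // print(buf)
scale = scale + 18
buf = items * items
records = records * (records - records)
buf = items + buf

6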